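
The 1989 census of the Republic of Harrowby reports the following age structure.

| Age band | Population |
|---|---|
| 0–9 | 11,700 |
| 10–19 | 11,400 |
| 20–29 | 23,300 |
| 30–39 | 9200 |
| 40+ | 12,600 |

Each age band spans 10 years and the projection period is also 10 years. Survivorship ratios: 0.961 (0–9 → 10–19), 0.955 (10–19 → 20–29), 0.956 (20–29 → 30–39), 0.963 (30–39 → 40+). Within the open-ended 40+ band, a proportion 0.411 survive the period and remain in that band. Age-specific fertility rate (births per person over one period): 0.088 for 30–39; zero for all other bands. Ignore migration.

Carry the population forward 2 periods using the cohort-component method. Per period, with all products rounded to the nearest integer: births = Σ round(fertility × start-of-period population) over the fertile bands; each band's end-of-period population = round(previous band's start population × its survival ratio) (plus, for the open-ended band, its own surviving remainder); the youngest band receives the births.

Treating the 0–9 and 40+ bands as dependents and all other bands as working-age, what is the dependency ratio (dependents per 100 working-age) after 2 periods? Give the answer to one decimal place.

Let band 1 be 0–9 through band 5 = 40+.
[period 1]
Births: 9200 * 0.088 = 810
Band 2: 11700 * 0.961 = 11244
Band 3: 11400 * 0.955 = 10887
Band 4: 23300 * 0.956 = 22275
Band 5: 9200 * 0.963 + 12600 * 0.411 = 8860 + 5179 = 14039
→ [810, 11244, 10887, 22275, 14039]
[period 2]
Births: 22275 * 0.088 = 1960
Band 2: 810 * 0.961 = 778
Band 3: 11244 * 0.955 = 10738
Band 4: 10887 * 0.956 = 10408
Band 5: 22275 * 0.963 + 14039 * 0.411 = 21451 + 5770 = 27221
→ [1960, 778, 10738, 10408, 27221]
Dependents (band 0–9 + band 40+) = 1960 + 27221 = 29181; working-age = 21924; ratio = 29181/21924 × 100 = 133.1

133.1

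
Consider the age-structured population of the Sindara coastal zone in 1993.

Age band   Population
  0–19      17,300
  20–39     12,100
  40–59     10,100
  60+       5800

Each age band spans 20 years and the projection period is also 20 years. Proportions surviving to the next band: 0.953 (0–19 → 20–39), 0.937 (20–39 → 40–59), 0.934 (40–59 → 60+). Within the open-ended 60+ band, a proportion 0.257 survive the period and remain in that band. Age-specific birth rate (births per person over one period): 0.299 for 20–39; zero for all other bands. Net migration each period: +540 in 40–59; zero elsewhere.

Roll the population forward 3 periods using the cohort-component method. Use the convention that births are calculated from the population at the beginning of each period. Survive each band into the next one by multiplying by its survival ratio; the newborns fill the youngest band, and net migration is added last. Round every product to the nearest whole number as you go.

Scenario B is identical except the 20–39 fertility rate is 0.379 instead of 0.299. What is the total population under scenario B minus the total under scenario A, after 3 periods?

After projecting period 1:
Births: 12100 × 0.299 = 3618
20–39: 17300 × 0.953 = 16487
40–59: 12100 × 0.937 = 11338
60+: 10100 × 0.934 + 5800 × 0.257 = 9433 + 1491 = 10924
Net migration: 40–59 + 540 → 11878
Giving 3618 / 16487 / 11878 / 10924.
After projecting period 2:
Births: 16487 × 0.299 = 4930
20–39: 3618 × 0.953 = 3448
40–59: 16487 × 0.937 = 15448
60+: 11878 × 0.934 + 10924 × 0.257 = 11094 + 2807 = 13901
Net migration: 40–59 + 540 → 15988
Giving 4930 / 3448 / 15988 / 13901.
After projecting period 3:
Births: 3448 × 0.299 = 1031
20–39: 4930 × 0.953 = 4698
40–59: 3448 × 0.937 = 3231
60+: 15988 × 0.934 + 13901 × 0.257 = 14933 + 3573 = 18506
Net migration: 40–59 + 540 → 3771
Giving 1031 / 4698 / 3771 / 18506.
Scenario A total after 3 periods: 28006
Scenario B projection —
After projecting period 1:
Births: 12100 × 0.379 = 4586
20–39: 17300 × 0.953 = 16487
40–59: 12100 × 0.937 = 11338
60+: 10100 × 0.934 + 5800 × 0.257 = 9433 + 1491 = 10924
Net migration: 40–59 + 540 → 11878
Giving 4586 / 16487 / 11878 / 10924.
After projecting period 2:
Births: 16487 × 0.379 = 6249
20–39: 4586 × 0.953 = 4370
40–59: 16487 × 0.937 = 15448
60+: 11878 × 0.934 + 10924 × 0.257 = 11094 + 2807 = 13901
Net migration: 40–59 + 540 → 15988
Giving 6249 / 4370 / 15988 / 13901.
After projecting period 3:
Births: 4370 × 0.379 = 1656
20–39: 6249 × 0.953 = 5955
40–59: 4370 × 0.937 = 4095
60+: 15988 × 0.934 + 13901 × 0.257 = 14933 + 3573 = 18506
Net migration: 40–59 + 540 → 4635
Giving 1656 / 5955 / 4635 / 18506.
Scenario B total after 3 periods: 30752
Difference B − A = 30752 − 28006 = 2746

2746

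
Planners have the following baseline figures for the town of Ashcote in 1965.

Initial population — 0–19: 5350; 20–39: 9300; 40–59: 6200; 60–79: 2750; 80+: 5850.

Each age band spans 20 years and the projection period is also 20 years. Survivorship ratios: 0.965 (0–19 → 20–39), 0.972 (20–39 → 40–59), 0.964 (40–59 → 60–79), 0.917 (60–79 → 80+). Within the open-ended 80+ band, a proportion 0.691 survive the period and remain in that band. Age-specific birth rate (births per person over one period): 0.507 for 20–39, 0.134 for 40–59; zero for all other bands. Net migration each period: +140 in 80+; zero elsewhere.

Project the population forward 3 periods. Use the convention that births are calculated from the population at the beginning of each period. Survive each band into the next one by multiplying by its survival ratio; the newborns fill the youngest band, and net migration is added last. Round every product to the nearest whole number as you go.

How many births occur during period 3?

Numbering the groups 1..5 from youngest to oldest:
After projecting period 1:
Births: 9300 × 0.507 = 4715, 6200 × 0.134 = 831 — total 5546
Group 2: 5350 × 0.965 = 5163
Group 3: 9300 × 0.972 = 9040
Group 4: 6200 × 0.964 = 5977
Group 5: 2750 × 0.917 + 5850 × 0.691 = 2522 + 4042 = 6564
Net migration: Group 5 + 140 → 6704
Giving 5546 / 5163 / 9040 / 5977 / 6704.
After projecting period 2:
Births: 5163 × 0.507 = 2618, 9040 × 0.134 = 1211 — total 3829
Group 2: 5546 × 0.965 = 5352
Group 3: 5163 × 0.972 = 5018
Group 4: 9040 × 0.964 = 8715
Group 5: 5977 × 0.917 + 6704 × 0.691 = 5481 + 4632 = 10113
Net migration: Group 5 + 140 → 10253
Giving 3829 / 5352 / 5018 / 8715 / 10253.
After projecting period 3:
Births: 5352 × 0.507 = 2713, 5018 × 0.134 = 672 — total 3385
Group 2: 3829 × 0.965 = 3695
Group 3: 5352 × 0.972 = 5202
Group 4: 5018 × 0.964 = 4837
Group 5: 8715 × 0.917 + 10253 × 0.691 = 7992 + 7085 = 15077
Net migration: Group 5 + 140 → 15217
Giving 3385 / 3695 / 5202 / 4837 / 15217.

3385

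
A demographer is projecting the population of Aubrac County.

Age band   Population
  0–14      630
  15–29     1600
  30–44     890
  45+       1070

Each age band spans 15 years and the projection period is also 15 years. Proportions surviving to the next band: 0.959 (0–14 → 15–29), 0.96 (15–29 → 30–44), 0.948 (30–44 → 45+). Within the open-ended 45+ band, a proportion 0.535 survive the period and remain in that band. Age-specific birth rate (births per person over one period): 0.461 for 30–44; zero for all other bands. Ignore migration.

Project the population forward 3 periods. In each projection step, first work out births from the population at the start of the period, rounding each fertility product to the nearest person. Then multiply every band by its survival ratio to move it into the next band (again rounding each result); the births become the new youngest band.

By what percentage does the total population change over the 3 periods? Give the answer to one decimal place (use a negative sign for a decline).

After projecting period 1:
Births: 890 * 0.461 = 410
15–29: 630 * 0.959 = 604
30–44: 1600 * 0.96 = 1536
45+: 890 * 0.948 + 1070 * 0.535 = 844 + 572 = 1416
Population now: 0–14=410, 15–29=604, 30–44=1536, 45+=1416
After projecting period 2:
Births: 1536 * 0.461 = 708
15–29: 410 * 0.959 = 393
30–44: 604 * 0.96 = 580
45+: 1536 * 0.948 + 1416 * 0.535 = 1456 + 758 = 2214
Population now: 0–14=708, 15–29=393, 30–44=580, 45+=2214
After projecting period 3:
Births: 580 * 0.461 = 267
15–29: 708 * 0.959 = 679
30–44: 393 * 0.96 = 377
45+: 580 * 0.948 + 2214 * 0.535 = 550 + 1184 = 1734
Population now: 0–14=267, 15–29=679, 30–44=377, 45+=1734
Total: 4190 → 3057; change = -1133; percentage change = -27.0%

-27.0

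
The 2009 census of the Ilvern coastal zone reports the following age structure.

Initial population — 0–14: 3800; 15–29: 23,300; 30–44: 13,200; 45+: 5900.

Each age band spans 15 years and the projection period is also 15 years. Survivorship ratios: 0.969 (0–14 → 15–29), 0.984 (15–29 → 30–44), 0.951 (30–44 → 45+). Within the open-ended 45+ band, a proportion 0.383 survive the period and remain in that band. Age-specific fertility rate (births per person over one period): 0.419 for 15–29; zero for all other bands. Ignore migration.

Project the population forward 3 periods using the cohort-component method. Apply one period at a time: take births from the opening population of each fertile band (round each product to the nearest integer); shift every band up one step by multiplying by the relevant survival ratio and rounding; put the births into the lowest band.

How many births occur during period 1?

9763

After projecting period 1:
Births: 23300 * 0.419 = 9763
15–29: 3800 * 0.969 = 3682
30–44: 23300 * 0.984 = 22927
45+: 13200 * 0.951 + 5900 * 0.383 = 12553 + 2260 = 14813
→ [9763, 3682, 22927, 14813]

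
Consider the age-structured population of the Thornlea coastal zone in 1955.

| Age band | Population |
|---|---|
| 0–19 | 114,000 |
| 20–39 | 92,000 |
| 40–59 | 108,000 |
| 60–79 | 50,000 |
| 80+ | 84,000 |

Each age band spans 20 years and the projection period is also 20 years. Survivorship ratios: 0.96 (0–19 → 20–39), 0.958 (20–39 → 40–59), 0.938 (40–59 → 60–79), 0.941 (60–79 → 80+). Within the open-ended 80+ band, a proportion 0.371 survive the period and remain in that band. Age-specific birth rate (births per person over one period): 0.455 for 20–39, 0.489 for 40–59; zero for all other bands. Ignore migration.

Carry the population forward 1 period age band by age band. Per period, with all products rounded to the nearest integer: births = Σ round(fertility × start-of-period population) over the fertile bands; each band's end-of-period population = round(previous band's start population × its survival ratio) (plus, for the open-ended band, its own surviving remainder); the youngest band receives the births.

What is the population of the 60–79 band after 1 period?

101304

(Bands numbered youngest = 1 to oldest = 5.)
After projecting period 1:
Births: 92000 × 0.455 = 41860  |  108000 × 0.489 = 52812 — total 94672
Band 2: 114000 × 0.96 = 109440
Band 3: 92000 × 0.958 = 88136
Band 4: 108000 × 0.938 = 101304
Band 5: 50000 × 0.941 + 84000 × 0.371 = 47050 + 31164 = 78214
→ [94672, 109440, 88136, 101304, 78214]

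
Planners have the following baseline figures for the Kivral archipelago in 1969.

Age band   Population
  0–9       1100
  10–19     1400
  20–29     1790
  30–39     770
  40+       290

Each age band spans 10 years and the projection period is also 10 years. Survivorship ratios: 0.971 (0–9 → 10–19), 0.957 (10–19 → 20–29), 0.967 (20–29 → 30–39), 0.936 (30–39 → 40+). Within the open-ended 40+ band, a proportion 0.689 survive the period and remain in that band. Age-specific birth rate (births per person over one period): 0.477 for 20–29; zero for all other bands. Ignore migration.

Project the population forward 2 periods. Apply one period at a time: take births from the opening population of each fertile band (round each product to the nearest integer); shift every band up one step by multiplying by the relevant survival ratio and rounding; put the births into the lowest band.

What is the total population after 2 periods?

6041

Period 1:
Births: 1790 × 0.477 = 854
10–19: 1100 × 0.971 = 1068
20–29: 1400 × 0.957 = 1340
30–39: 1790 × 0.967 = 1731
40+: 770 × 0.936 + 290 × 0.689 = 721 + 200 = 921
Giving 854 / 1068 / 1340 / 1731 / 921.
Period 2:
Births: 1340 × 0.477 = 639
10–19: 854 × 0.971 = 829
20–29: 1068 × 0.957 = 1022
30–39: 1340 × 0.967 = 1296
40+: 1731 × 0.936 + 921 × 0.689 = 1620 + 635 = 2255
Giving 639 / 829 / 1022 / 1296 / 2255.
Total after period 2: 639 + 829 + 1022 + 1296 + 2255 = 6041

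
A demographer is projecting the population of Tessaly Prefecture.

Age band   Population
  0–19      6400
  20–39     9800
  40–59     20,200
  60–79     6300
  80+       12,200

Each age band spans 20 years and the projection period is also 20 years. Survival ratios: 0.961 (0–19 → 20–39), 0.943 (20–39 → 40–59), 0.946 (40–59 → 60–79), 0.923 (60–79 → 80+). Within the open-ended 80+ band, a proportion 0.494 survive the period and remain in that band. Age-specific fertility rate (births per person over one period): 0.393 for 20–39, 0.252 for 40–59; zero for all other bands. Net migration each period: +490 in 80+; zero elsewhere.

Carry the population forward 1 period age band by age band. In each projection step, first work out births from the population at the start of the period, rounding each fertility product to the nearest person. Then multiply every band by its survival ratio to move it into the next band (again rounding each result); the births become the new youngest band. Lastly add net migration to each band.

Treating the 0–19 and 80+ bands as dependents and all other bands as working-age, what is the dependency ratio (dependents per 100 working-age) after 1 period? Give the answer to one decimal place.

61.7

Call the bands 1 to 5, youngest first.
[period 1]
Births: 9800 × 0.393 = 3851  |  20200 × 0.252 = 5090 — total 8941
Band 2: 6400 × 0.961 = 6150
Band 3: 9800 × 0.943 = 9241
Band 4: 20200 × 0.946 = 19109
Band 5: 6300 × 0.923 + 12200 × 0.494 = 5815 + 6027 = 11842
Net migration: Band 5 + 490 → 12332
Population now: 0–19=8941, 20–39=6150, 40–59=9241, 60–79=19109, 80+=12332
Dependents (band 0–19 + band 80+) = 8941 + 12332 = 21273; working-age = 34500; ratio = 21273/34500 × 100 = 61.7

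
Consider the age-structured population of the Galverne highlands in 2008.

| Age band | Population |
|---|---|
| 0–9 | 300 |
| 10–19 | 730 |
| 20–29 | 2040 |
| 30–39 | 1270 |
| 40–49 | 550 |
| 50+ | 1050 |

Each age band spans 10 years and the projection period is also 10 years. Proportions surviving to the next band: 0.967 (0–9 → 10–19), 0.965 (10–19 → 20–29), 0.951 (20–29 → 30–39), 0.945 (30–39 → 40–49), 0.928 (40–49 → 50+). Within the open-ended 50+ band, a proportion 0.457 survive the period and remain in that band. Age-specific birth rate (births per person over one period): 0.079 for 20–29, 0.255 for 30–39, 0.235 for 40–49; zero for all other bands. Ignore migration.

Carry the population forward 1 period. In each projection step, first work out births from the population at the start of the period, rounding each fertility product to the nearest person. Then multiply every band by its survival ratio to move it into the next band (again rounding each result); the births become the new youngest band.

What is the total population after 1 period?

Let group 1 be 0–9 through group 6 = 50+.
Period 1:
Births: 2040 × 0.079 = 161, 1270 × 0.255 = 324, 550 × 0.235 = 129 — total 614
Group 2: 300 × 0.967 = 290
Group 3: 730 × 0.965 = 704
Group 4: 2040 × 0.951 = 1940
Group 5: 1270 × 0.945 = 1200
Group 6: 550 × 0.928 + 1050 × 0.457 = 510 + 480 = 990
End of period: [614, 290, 704, 1940, 1200, 990]
Total after period 1: 614 + 290 + 704 + 1940 + 1200 + 990 = 5738

5738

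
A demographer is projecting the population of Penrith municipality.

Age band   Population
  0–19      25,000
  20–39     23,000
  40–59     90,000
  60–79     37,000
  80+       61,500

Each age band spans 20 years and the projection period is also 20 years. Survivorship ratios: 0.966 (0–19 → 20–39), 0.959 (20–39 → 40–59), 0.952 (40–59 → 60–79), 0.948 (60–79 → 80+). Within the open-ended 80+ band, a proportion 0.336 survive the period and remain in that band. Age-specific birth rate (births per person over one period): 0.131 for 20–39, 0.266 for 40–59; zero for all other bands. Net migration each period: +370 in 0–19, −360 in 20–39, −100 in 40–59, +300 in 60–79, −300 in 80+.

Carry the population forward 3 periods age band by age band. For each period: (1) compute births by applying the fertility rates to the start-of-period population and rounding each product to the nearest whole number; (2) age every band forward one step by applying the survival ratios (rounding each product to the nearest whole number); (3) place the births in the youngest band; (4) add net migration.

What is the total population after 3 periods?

Let band 1 be 0–19 through band 5 = 80+.
Period 1.
Births: 23000 × 0.131 = 3013 ; 90000 × 0.266 = 23940 → 26953
Band 2: 25000 × 0.966 = 24150
Band 3: 23000 × 0.959 = 22057
Band 4: 90000 × 0.952 = 85680
Band 5: 37000 × 0.948 + 61500 × 0.336 = 35076 + 20664 = 55740
Net migration: Band 1 + 370 → 27323; Band 2 − 360 → 23790; Band 3 − 100 → 21957; Band 4 + 300 → 85980; Band 5 − 300 → 55440
End of period: [27323, 23790, 21957, 85980, 55440]
Period 2.
Births: 23790 × 0.131 = 3116 ; 21957 × 0.266 = 5841 → 8957
Band 2: 27323 × 0.966 = 26394
Band 3: 23790 × 0.959 = 22815
Band 4: 21957 × 0.952 = 20903
Band 5: 85980 × 0.948 + 55440 × 0.336 = 81509 + 18628 = 100137
Net migration: Band 1 + 370 → 9327; Band 2 − 360 → 26034; Band 3 − 100 → 22715; Band 4 + 300 → 21203; Band 5 − 300 → 99837
End of period: [9327, 26034, 22715, 21203, 99837]
Period 3.
Births: 26034 × 0.131 = 3410 ; 22715 × 0.266 = 6042 → 9452
Band 2: 9327 × 0.966 = 9010
Band 3: 26034 × 0.959 = 24967
Band 4: 22715 × 0.952 = 21625
Band 5: 21203 × 0.948 + 99837 × 0.336 = 20100 + 33545 = 53645
Net migration: Band 1 + 370 → 9822; Band 2 − 360 → 8650; Band 3 − 100 → 24867; Band 4 + 300 → 21925; Band 5 − 300 → 53345
End of period: [9822, 8650, 24867, 21925, 53345]
Total after period 3: 9822 + 8650 + 24867 + 21925 + 53345 = 118609

118609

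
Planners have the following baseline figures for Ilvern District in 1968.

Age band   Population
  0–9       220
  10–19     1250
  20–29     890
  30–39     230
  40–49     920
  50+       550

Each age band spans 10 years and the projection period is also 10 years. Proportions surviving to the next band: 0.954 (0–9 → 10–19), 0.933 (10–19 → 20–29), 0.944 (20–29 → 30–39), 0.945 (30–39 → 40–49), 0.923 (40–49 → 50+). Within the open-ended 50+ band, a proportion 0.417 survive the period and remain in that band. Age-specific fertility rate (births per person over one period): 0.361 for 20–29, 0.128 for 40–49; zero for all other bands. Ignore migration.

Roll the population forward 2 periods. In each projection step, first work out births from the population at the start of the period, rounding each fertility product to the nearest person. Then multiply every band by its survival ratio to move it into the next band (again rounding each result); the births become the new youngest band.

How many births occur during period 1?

439

Call the bands 1 to 6, youngest first.
Period 1.
Births: 890 × 0.361 = 321, 920 × 0.128 = 118 — total 439
Band 2: 220 × 0.954 = 210
Band 3: 1250 × 0.933 = 1166
Band 4: 890 × 0.944 = 840
Band 5: 230 × 0.945 = 217
Band 6: 920 × 0.923 + 550 × 0.417 = 849 + 229 = 1078
Giving 439 / 210 / 1166 / 840 / 217 / 1078.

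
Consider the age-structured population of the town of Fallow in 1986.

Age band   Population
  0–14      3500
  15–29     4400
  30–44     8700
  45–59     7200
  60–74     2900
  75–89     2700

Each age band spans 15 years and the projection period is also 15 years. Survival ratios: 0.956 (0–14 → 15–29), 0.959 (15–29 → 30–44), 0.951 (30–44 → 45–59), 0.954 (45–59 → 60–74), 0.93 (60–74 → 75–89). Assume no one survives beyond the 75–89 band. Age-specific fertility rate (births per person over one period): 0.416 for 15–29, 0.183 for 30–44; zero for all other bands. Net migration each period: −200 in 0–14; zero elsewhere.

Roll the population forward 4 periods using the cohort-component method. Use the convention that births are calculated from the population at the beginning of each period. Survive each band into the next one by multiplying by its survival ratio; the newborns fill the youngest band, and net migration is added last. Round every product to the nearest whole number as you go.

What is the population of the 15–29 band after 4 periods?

Numbering the groups 1..6 from youngest to oldest:
[period 1]
Births: 4400 × 0.416 = 1830, 8700 × 0.183 = 1592 → total 3422
Group 2: 3500 × 0.956 = 3346
Group 3: 4400 × 0.959 = 4220
Group 4: 8700 × 0.951 = 8274
Group 5: 7200 × 0.954 = 6869
Group 6: 2900 × 0.93 = 2697
Net migration: Group 1 − 200 → 3222
End of period: [3222, 3346, 4220, 8274, 6869, 2697]
[period 2]
Births: 3346 × 0.416 = 1392, 4220 × 0.183 = 772 → total 2164
Group 2: 3222 × 0.956 = 3080
Group 3: 3346 × 0.959 = 3209
Group 4: 4220 × 0.951 = 4013
Group 5: 8274 × 0.954 = 7893
Group 6: 6869 × 0.93 = 6388
Net migration: Group 1 − 200 → 1964
End of period: [1964, 3080, 3209, 4013, 7893, 6388]
[period 3]
Births: 3080 × 0.416 = 1281, 3209 × 0.183 = 587 → total 1868
Group 2: 1964 × 0.956 = 1878
Group 3: 3080 × 0.959 = 2954
Group 4: 3209 × 0.951 = 3052
Group 5: 4013 × 0.954 = 3828
Group 6: 7893 × 0.93 = 7340
Net migration: Group 1 − 200 → 1668
End of period: [1668, 1878, 2954, 3052, 3828, 7340]
[period 4]
Births: 1878 × 0.416 = 781, 2954 × 0.183 = 541 → total 1322
Group 2: 1668 × 0.956 = 1595
Group 3: 1878 × 0.959 = 1801
Group 4: 2954 × 0.951 = 2809
Group 5: 3052 × 0.954 = 2912
Group 6: 3828 × 0.93 = 3560
Net migration: Group 1 − 200 → 1122
End of period: [1122, 1595, 1801, 2809, 2912, 3560]

1595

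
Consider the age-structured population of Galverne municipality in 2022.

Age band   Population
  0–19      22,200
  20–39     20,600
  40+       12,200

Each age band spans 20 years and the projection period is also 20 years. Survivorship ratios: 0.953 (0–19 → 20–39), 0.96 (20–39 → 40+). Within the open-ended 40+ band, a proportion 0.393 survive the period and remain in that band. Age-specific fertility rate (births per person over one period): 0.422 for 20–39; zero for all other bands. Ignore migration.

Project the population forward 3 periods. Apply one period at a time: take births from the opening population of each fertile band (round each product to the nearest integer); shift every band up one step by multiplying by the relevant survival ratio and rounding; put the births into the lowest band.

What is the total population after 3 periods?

(Bands numbered youngest = 1 to oldest = 3.)
— Period 1 —
Births: 20600 × 0.422 = 8693
Band 2: 22200 × 0.953 = 21157
Band 3: 20600 × 0.96 + 12200 × 0.393 = 19776 + 4795 = 24571
Population now: 0–19=8693, 20–39=21157, 40+=24571
— Period 2 —
Births: 21157 × 0.422 = 8928
Band 2: 8693 × 0.953 = 8284
Band 3: 21157 × 0.96 + 24571 × 0.393 = 20311 + 9656 = 29967
Population now: 0–19=8928, 20–39=8284, 40+=29967
— Period 3 —
Births: 8284 × 0.422 = 3496
Band 2: 8928 × 0.953 = 8508
Band 3: 8284 × 0.96 + 29967 × 0.393 = 7953 + 11777 = 19730
Population now: 0–19=3496, 20–39=8508, 40+=19730
Total after period 3: 3496 + 8508 + 19730 = 31734

31734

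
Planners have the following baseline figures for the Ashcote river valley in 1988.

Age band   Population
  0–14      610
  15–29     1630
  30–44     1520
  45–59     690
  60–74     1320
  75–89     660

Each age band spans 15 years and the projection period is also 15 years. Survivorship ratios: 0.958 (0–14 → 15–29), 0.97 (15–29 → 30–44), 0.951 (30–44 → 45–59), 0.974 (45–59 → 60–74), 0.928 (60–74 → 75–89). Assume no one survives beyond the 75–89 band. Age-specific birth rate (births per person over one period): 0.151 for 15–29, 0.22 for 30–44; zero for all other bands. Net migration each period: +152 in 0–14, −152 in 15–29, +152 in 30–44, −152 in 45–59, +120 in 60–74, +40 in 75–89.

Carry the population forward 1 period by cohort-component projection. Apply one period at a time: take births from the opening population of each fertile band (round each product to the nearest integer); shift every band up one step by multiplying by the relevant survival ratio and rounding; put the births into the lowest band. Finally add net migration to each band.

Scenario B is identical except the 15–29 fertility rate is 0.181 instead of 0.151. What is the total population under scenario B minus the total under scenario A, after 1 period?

Call the groups 1 to 6, youngest first.
Period 1:
Births: 1630 × 0.151 = 246  |  1520 × 0.22 = 334 → 580
Group 2: 610 × 0.958 = 584
Group 3: 1630 × 0.97 = 1581
Group 4: 1520 × 0.951 = 1446
Group 5: 690 × 0.974 = 672
Group 6: 1320 × 0.928 = 1225
Net migration: Group 1 + 152 → 732; Group 2 − 152 → 432; Group 3 + 152 → 1733; Group 4 − 152 → 1294; Group 5 + 120 → 792; Group 6 + 40 → 1265
→ [732, 432, 1733, 1294, 792, 1265]
Scenario A total after 1 period: 6248
Scenario B projection —
Period 1:
Births: 1630 × 0.181 = 295  |  1520 × 0.22 = 334 → 629
Group 2: 610 × 0.958 = 584
Group 3: 1630 × 0.97 = 1581
Group 4: 1520 × 0.951 = 1446
Group 5: 690 × 0.974 = 672
Group 6: 1320 × 0.928 = 1225
Net migration: Group 1 + 152 → 781; Group 2 − 152 → 432; Group 3 + 152 → 1733; Group 4 − 152 → 1294; Group 5 + 120 → 792; Group 6 + 40 → 1265
→ [781, 432, 1733, 1294, 792, 1265]
Scenario B total after 1 period: 6297
Difference B − A = 6297 − 6248 = 49

49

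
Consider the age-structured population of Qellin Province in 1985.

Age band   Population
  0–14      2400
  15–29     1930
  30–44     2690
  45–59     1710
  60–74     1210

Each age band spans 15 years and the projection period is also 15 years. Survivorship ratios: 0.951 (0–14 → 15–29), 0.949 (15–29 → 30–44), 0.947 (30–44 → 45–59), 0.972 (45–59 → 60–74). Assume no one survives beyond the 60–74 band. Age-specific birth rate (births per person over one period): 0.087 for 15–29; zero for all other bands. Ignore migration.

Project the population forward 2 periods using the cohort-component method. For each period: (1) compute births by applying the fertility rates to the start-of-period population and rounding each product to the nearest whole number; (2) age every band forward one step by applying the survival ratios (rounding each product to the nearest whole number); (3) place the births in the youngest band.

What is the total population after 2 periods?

6736

(Groups numbered youngest = 1 to oldest = 5.)
Period 1:
Births: 1930 × 0.087 = 168
Group 2: 2400 × 0.951 = 2282
Group 3: 1930 × 0.949 = 1832
Group 4: 2690 × 0.947 = 2547
Group 5: 1710 × 0.972 = 1662
Population now: 0–14=168, 15–29=2282, 30–44=1832, 45–59=2547, 60–74=1662
Period 2:
Births: 2282 × 0.087 = 199
Group 2: 168 × 0.951 = 160
Group 3: 2282 × 0.949 = 2166
Group 4: 1832 × 0.947 = 1735
Group 5: 2547 × 0.972 = 2476
Population now: 0–14=199, 15–29=160, 30–44=2166, 45–59=1735, 60–74=2476
Total after period 2: 199 + 160 + 2166 + 1735 + 2476 = 6736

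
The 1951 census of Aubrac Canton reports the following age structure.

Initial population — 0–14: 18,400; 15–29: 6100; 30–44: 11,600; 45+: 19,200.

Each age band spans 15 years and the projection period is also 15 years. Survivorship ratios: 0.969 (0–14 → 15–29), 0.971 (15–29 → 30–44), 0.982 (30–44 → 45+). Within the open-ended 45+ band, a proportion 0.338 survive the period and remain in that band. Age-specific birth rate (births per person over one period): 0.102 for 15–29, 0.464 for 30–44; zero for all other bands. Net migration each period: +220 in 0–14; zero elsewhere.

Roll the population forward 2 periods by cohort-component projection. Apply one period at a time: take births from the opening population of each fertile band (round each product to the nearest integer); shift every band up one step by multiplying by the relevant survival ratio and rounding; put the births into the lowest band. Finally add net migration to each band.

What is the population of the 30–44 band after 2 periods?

17313

Let group 1 be 0–14 through group 4 = 45+.
— Period 1 —
Births: 6100 * 0.102 = 622, 11600 * 0.464 = 5382 ⇒ total 6004
Group 2: 18400 * 0.969 = 17830
Group 3: 6100 * 0.971 = 5923
Group 4: 11600 * 0.982 + 19200 * 0.338 = 11391 + 6490 = 17881
Net migration: Group 1 + 220 → 6224
→ [6224, 17830, 5923, 17881]
— Period 2 —
Births: 17830 * 0.102 = 1819, 5923 * 0.464 = 2748 ⇒ total 4567
Group 2: 6224 * 0.969 = 6031
Group 3: 17830 * 0.971 = 17313
Group 4: 5923 * 0.982 + 17881 * 0.338 = 5816 + 6044 = 11860
Net migration: Group 1 + 220 → 4787
→ [4787, 6031, 17313, 11860]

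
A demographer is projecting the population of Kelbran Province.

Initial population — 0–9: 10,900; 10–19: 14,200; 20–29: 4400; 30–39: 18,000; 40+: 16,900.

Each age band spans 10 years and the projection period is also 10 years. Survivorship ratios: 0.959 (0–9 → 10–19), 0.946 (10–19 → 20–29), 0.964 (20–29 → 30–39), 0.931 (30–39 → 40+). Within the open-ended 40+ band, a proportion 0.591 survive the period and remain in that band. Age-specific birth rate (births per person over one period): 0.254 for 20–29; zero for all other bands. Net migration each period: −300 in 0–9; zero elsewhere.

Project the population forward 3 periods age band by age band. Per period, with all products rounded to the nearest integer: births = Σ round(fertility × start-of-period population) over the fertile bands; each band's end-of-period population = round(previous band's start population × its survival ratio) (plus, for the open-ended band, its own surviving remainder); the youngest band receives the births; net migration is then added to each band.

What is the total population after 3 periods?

39203

Call the bands 1 to 5, youngest first.
[period 1]
Births: 4400 × 0.254 = 1118
Band 2: 10900 × 0.959 = 10453
Band 3: 14200 × 0.946 = 13433
Band 4: 4400 × 0.964 = 4242
Band 5: 18000 × 0.931 + 16900 × 0.591 = 16758 + 9988 = 26746
Net migration: Band 1 − 300 → 818
Giving 818 / 10453 / 13433 / 4242 / 26746.
[period 2]
Births: 13433 × 0.254 = 3412
Band 2: 818 × 0.959 = 784
Band 3: 10453 × 0.946 = 9889
Band 4: 13433 × 0.964 = 12949
Band 5: 4242 × 0.931 + 26746 × 0.591 = 3949 + 15807 = 19756
Net migration: Band 1 − 300 → 3112
Giving 3112 / 784 / 9889 / 12949 / 19756.
[period 3]
Births: 9889 × 0.254 = 2512
Band 2: 3112 × 0.959 = 2984
Band 3: 784 × 0.946 = 742
Band 4: 9889 × 0.964 = 9533
Band 5: 12949 × 0.931 + 19756 × 0.591 = 12056 + 11676 = 23732
Net migration: Band 1 − 300 → 2212
Giving 2212 / 2984 / 742 / 9533 / 23732.
Total after period 3: 2212 + 2984 + 742 + 9533 + 23732 = 39203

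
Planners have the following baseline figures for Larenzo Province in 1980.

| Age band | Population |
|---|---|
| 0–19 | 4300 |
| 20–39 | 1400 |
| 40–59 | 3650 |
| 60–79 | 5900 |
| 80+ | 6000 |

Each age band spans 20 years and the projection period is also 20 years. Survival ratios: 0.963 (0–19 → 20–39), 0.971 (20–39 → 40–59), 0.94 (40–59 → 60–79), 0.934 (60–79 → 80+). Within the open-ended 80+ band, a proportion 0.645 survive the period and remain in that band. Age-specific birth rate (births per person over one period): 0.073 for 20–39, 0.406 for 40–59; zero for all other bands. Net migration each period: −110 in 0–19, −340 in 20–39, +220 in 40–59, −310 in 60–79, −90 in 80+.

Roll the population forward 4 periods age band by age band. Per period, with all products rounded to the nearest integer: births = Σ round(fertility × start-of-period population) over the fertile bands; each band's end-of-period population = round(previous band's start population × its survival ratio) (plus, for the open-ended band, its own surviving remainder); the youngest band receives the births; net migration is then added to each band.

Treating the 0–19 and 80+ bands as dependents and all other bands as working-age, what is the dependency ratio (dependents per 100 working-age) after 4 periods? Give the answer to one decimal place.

290.7

Period 1.
Births: 1400 * 0.073 = 102  |  3650 * 0.406 = 1482 ⇒ total 1584
20–39: 4300 * 0.963 = 4141
40–59: 1400 * 0.971 = 1359
60–79: 3650 * 0.94 = 3431
80+: 5900 * 0.934 + 6000 * 0.645 = 5511 + 3870 = 9381
Net migration: 0–19 − 110 → 1474; 20–39 − 340 → 3801; 40–59 + 220 → 1579; 60–79 − 310 → 3121; 80+ − 90 → 9291
→ [1474, 3801, 1579, 3121, 9291]
Period 2.
Births: 3801 * 0.073 = 277  |  1579 * 0.406 = 641 ⇒ total 918
20–39: 1474 * 0.963 = 1419
40–59: 3801 * 0.971 = 3691
60–79: 1579 * 0.94 = 1484
80+: 3121 * 0.934 + 9291 * 0.645 = 2915 + 5993 = 8908
Net migration: 0–19 − 110 → 808; 20–39 − 340 → 1079; 40–59 + 220 → 3911; 60–79 − 310 → 1174; 80+ − 90 → 8818
→ [808, 1079, 3911, 1174, 8818]
Period 3.
Births: 1079 * 0.073 = 79  |  3911 * 0.406 = 1588 ⇒ total 1667
20–39: 808 * 0.963 = 778
40–59: 1079 * 0.971 = 1048
60–79: 3911 * 0.94 = 3676
80+: 1174 * 0.934 + 8818 * 0.645 = 1097 + 5688 = 6785
Net migration: 0–19 − 110 → 1557; 20–39 − 340 → 438; 40–59 + 220 → 1268; 60–79 − 310 → 3366; 80+ − 90 → 6695
→ [1557, 438, 1268, 3366, 6695]
Period 4.
Births: 438 * 0.073 = 32  |  1268 * 0.406 = 515 ⇒ total 547
20–39: 1557 * 0.963 = 1499
40–59: 438 * 0.971 = 425
60–79: 1268 * 0.94 = 1192
80+: 3366 * 0.934 + 6695 * 0.645 = 3144 + 4318 = 7462
Net migration: 0–19 − 110 → 437; 20–39 − 340 → 1159; 40–59 + 220 → 645; 60–79 − 310 → 882; 80+ − 90 → 7372
→ [437, 1159, 645, 882, 7372]
Dependents (band 0–19 + band 80+) = 437 + 7372 = 7809; working-age = 2686; ratio = 7809/2686 × 100 = 290.7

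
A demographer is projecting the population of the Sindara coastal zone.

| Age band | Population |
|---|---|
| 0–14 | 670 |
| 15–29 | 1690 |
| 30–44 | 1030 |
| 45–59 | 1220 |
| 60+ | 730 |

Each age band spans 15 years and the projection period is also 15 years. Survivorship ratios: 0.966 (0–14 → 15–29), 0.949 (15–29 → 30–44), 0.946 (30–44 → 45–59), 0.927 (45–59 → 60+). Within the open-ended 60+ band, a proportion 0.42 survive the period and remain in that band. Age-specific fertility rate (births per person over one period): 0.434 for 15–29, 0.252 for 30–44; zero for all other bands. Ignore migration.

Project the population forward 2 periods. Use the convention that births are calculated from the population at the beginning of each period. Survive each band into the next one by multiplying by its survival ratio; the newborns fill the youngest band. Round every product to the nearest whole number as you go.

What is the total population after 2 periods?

5282

Period 1.
Births: 1690 * 0.434 = 733 ; 1030 * 0.252 = 260 — total 993
15–29: 670 * 0.966 = 647
30–44: 1690 * 0.949 = 1604
45–59: 1030 * 0.946 = 974
60+: 1220 * 0.927 + 730 * 0.42 = 1131 + 307 = 1438
Population now: 0–14=993, 15–29=647, 30–44=1604, 45–59=974, 60+=1438
Period 2.
Births: 647 * 0.434 = 281 ; 1604 * 0.252 = 404 — total 685
15–29: 993 * 0.966 = 959
30–44: 647 * 0.949 = 614
45–59: 1604 * 0.946 = 1517
60+: 974 * 0.927 + 1438 * 0.42 = 903 + 604 = 1507
Population now: 0–14=685, 15–29=959, 30–44=614, 45–59=1517, 60+=1507
Total after period 2: 685 + 959 + 614 + 1517 + 1507 = 5282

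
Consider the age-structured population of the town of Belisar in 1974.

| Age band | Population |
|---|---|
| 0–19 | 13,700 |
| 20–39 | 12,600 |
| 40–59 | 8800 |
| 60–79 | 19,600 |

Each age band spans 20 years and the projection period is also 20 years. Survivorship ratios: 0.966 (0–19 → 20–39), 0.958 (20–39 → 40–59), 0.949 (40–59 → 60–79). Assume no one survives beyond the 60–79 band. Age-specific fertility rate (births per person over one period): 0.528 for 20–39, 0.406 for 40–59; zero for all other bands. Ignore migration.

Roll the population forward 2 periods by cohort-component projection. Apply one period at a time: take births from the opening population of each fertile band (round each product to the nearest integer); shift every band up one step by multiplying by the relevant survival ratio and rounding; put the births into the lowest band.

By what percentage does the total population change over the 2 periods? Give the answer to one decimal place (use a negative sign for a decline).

[period 1]
Births: 12600 × 0.528 = 6653, 8800 × 0.406 = 3573 — total 10226
20–39: 13700 × 0.966 = 13234
40–59: 12600 × 0.958 = 12071
60–79: 8800 × 0.949 = 8351
→ [10226, 13234, 12071, 8351]
[period 2]
Births: 13234 × 0.528 = 6988, 12071 × 0.406 = 4901 — total 11889
20–39: 10226 × 0.966 = 9878
40–59: 13234 × 0.958 = 12678
60–79: 12071 × 0.949 = 11455
→ [11889, 9878, 12678, 11455]
Total: 54700 → 45900; change = -8800; percentage change = -16.1%

-16.1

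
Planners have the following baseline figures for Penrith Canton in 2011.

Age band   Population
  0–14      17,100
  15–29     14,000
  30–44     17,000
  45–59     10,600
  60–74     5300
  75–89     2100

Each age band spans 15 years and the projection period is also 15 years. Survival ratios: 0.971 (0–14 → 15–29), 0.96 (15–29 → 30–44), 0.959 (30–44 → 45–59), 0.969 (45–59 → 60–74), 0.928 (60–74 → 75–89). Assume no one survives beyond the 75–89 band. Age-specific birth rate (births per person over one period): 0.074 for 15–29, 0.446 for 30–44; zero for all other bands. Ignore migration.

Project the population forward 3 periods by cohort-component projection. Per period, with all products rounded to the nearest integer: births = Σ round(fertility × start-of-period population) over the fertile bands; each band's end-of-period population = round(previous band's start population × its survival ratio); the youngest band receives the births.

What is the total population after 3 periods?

65211

— Period 1 —
Births: 14000 × 0.074 = 1036 ; 17000 × 0.446 = 7582 ⇒ total 8618
15–29: 17100 × 0.971 = 16604
30–44: 14000 × 0.96 = 13440
45–59: 17000 × 0.959 = 16303
60–74: 10600 × 0.969 = 10271
75–89: 5300 × 0.928 = 4918
→ [8618, 16604, 13440, 16303, 10271, 4918]
— Period 2 —
Births: 16604 × 0.074 = 1229 ; 13440 × 0.446 = 5994 ⇒ total 7223
15–29: 8618 × 0.971 = 8368
30–44: 16604 × 0.96 = 15940
45–59: 13440 × 0.959 = 12889
60–74: 16303 × 0.969 = 15798
75–89: 10271 × 0.928 = 9531
→ [7223, 8368, 15940, 12889, 15798, 9531]
— Period 3 —
Births: 8368 × 0.074 = 619 ; 15940 × 0.446 = 7109 ⇒ total 7728
15–29: 7223 × 0.971 = 7014
30–44: 8368 × 0.96 = 8033
45–59: 15940 × 0.959 = 15286
60–74: 12889 × 0.969 = 12489
75–89: 15798 × 0.928 = 14661
→ [7728, 7014, 8033, 15286, 12489, 14661]
Total after period 3: 7728 + 7014 + 8033 + 15286 + 12489 + 14661 = 65211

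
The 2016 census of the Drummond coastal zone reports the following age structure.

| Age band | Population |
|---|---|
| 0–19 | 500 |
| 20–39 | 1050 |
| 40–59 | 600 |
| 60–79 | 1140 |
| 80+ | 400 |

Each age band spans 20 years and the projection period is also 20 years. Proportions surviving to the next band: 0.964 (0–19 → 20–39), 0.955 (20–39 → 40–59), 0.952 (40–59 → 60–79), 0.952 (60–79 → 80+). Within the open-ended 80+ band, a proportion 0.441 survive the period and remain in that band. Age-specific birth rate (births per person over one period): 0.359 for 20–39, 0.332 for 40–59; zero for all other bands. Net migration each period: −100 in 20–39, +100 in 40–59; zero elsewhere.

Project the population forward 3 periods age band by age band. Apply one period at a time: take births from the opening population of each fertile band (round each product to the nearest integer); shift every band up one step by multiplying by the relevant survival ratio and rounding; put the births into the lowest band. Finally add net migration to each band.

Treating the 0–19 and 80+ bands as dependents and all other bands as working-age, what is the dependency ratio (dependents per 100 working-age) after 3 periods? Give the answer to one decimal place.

132.2

Numbering the groups 1..5 from youngest to oldest:
After projecting period 1:
Births: 1050 × 0.359 = 377  |  600 × 0.332 = 199 ⇒ total 576
Group 2: 500 × 0.964 = 482
Group 3: 1050 × 0.955 = 1003
Group 4: 600 × 0.952 = 571
Group 5: 1140 × 0.952 + 400 × 0.441 = 1085 + 176 = 1261
Net migration: Group 2 − 100 → 382; Group 3 + 100 → 1103
End of period: [576, 382, 1103, 571, 1261]
After projecting period 2:
Births: 382 × 0.359 = 137  |  1103 × 0.332 = 366 ⇒ total 503
Group 2: 576 × 0.964 = 555
Group 3: 382 × 0.955 = 365
Group 4: 1103 × 0.952 = 1050
Group 5: 571 × 0.952 + 1261 × 0.441 = 544 + 556 = 1100
Net migration: Group 2 − 100 → 455; Group 3 + 100 → 465
End of period: [503, 455, 465, 1050, 1100]
After projecting period 3:
Births: 455 × 0.359 = 163  |  465 × 0.332 = 154 ⇒ total 317
Group 2: 503 × 0.964 = 485
Group 3: 455 × 0.955 = 435
Group 4: 465 × 0.952 = 443
Group 5: 1050 × 0.952 + 1100 × 0.441 = 1000 + 485 = 1485
Net migration: Group 2 − 100 → 385; Group 3 + 100 → 535
End of period: [317, 385, 535, 443, 1485]
Dependents (band 0–19 + band 80+) = 317 + 1485 = 1802; working-age = 1363; ratio = 1802/1363 × 100 = 132.2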